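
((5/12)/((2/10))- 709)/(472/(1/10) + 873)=-499/3948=-0.13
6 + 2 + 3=11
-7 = -7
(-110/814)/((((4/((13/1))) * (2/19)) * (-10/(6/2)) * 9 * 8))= 0.02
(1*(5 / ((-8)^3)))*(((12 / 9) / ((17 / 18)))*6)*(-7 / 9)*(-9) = -315 / 544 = -0.58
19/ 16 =1.19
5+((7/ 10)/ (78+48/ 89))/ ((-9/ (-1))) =3146123/ 629100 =5.00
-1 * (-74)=74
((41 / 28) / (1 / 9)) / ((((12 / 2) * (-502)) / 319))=-1.40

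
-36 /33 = -12 /11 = -1.09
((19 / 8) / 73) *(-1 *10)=-95 / 292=-0.33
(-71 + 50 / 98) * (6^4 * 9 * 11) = -443162016 / 49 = -9044122.78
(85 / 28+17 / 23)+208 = 136383 / 644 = 211.77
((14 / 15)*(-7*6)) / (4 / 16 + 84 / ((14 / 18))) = -784 / 2165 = -0.36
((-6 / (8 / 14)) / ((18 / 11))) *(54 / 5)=-693 / 10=-69.30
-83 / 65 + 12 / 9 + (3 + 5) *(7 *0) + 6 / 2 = 596 / 195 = 3.06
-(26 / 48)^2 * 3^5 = -4563 / 64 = -71.30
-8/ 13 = -0.62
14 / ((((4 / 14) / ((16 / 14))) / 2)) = 112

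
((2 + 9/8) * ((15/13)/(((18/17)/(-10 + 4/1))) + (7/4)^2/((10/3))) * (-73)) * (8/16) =4266485/6656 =641.00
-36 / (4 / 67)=-603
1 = 1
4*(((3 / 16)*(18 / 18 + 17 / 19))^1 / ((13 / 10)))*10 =2700 / 247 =10.93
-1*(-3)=3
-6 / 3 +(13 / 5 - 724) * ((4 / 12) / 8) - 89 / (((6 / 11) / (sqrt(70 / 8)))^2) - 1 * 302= -2125097 / 720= -2951.52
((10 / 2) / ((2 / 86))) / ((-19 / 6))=-1290 / 19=-67.89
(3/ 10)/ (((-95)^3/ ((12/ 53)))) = -18/ 227204375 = -0.00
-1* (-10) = 10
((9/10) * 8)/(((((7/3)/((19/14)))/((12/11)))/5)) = 12312/539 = 22.84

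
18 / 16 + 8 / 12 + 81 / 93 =1981 / 744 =2.66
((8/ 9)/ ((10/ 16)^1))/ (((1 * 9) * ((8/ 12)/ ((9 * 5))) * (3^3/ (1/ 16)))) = 2/ 81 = 0.02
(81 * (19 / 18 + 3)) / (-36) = -73 / 8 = -9.12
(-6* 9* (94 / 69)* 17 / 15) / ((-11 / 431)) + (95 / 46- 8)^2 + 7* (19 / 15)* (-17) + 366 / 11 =1111837217 / 349140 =3184.50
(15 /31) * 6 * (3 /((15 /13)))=234 /31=7.55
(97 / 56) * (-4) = -97 / 14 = -6.93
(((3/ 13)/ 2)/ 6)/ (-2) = -1/ 104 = -0.01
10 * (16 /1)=160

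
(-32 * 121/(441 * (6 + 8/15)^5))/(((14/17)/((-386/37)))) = 33496959375/3584893385059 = 0.01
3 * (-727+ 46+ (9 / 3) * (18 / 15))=-10161 / 5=-2032.20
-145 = -145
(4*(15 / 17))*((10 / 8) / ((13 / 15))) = 1125 / 221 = 5.09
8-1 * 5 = 3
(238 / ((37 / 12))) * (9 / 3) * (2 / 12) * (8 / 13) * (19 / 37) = 217056 / 17797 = 12.20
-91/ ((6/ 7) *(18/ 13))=-8281/ 108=-76.68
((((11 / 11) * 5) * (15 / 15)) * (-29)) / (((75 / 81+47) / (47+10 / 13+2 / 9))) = -2442525 / 16822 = -145.20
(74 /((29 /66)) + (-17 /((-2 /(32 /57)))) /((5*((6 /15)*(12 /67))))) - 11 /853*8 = 768309386 /4230027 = 181.63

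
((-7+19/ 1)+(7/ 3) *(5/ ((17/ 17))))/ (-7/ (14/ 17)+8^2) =142/ 333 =0.43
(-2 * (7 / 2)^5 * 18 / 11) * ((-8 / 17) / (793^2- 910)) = 16807 / 13047177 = 0.00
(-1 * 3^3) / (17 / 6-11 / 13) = -2106 / 155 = -13.59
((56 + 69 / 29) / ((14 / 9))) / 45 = 1693 / 2030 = 0.83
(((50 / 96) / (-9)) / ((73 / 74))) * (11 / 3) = -10175 / 47304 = -0.22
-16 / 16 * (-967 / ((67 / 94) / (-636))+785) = -57863723 / 67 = -863637.66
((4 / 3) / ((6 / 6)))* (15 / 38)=0.53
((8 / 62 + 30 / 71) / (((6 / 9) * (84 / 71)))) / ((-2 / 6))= -1821 / 868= -2.10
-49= -49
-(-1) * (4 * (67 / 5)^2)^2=322417936 / 625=515868.70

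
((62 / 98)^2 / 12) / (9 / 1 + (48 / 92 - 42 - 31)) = -22103 / 42065520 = -0.00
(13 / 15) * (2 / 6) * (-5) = -13 / 9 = -1.44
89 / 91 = 0.98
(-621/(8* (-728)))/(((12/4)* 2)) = 207/11648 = 0.02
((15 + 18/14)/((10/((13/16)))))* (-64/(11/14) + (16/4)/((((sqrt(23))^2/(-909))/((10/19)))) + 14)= -14122173/70840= -199.35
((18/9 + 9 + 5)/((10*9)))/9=8/405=0.02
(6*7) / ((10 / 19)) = 399 / 5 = 79.80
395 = 395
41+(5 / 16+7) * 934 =6870.88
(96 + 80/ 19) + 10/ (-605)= 230346/ 2299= 100.19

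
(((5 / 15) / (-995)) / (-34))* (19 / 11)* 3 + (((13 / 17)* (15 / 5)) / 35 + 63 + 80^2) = 3367140841 / 520982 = 6463.07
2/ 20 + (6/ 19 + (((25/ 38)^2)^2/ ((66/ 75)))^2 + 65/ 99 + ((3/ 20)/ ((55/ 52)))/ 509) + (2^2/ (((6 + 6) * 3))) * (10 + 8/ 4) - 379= -90747695051940483715891/ 240998553016047129600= -376.55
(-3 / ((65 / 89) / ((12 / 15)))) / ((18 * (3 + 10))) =-178 / 12675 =-0.01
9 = 9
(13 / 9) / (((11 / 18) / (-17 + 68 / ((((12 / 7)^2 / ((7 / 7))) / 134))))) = 721565 / 99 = 7288.54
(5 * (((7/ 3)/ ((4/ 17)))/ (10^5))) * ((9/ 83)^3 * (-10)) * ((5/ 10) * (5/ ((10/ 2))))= -28917/ 9148592000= -0.00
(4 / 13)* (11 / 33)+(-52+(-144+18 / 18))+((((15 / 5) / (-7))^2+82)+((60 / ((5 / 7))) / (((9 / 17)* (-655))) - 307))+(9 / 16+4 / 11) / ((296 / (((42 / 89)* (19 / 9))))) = -406205398382593 / 967264217920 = -419.95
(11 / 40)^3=1331 / 64000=0.02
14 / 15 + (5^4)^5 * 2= 190734863281250.93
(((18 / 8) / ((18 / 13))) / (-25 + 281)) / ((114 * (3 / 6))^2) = 13 / 6653952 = 0.00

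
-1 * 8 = -8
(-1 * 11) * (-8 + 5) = 33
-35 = -35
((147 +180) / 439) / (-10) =-327 / 4390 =-0.07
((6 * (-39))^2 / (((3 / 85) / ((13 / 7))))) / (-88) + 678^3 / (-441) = -797144421 / 1078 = -739466.07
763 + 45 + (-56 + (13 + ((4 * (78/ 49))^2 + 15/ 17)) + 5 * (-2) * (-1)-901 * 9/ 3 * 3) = -297661015/ 40817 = -7292.57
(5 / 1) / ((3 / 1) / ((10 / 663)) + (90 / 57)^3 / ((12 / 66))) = 0.02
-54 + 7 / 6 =-317 / 6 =-52.83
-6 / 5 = -1.20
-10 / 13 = -0.77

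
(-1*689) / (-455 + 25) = 689 / 430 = 1.60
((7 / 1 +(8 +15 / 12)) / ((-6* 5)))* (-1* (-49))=-637 / 24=-26.54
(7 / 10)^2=49 / 100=0.49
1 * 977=977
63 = 63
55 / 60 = 11 / 12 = 0.92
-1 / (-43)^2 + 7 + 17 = 44375 / 1849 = 24.00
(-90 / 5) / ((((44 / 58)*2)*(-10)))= 261 / 220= 1.19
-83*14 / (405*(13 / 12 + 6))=-4648 / 11475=-0.41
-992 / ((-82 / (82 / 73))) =992 / 73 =13.59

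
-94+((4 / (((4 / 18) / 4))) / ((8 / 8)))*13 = 842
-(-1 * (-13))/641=-13/641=-0.02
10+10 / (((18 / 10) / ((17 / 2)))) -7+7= 515 / 9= 57.22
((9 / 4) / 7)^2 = 81 / 784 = 0.10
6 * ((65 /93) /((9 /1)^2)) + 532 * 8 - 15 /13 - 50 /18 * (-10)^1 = 139799383 /32643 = 4282.68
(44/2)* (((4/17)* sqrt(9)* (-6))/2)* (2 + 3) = -3960/17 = -232.94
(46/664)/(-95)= -23/31540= -0.00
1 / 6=0.17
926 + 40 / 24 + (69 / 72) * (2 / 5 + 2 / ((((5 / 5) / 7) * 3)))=83927 / 90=932.52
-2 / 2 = -1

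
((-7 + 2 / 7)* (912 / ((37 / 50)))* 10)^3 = -566615968257357.74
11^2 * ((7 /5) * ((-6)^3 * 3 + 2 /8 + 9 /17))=-37277317 /340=-109639.17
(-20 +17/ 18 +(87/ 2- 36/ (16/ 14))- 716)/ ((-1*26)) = 13015/ 468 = 27.81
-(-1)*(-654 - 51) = -705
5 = 5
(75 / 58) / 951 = 25 / 18386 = 0.00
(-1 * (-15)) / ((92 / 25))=4.08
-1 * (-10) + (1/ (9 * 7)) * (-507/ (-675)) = 141919/ 14175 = 10.01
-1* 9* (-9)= 81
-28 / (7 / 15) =-60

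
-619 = -619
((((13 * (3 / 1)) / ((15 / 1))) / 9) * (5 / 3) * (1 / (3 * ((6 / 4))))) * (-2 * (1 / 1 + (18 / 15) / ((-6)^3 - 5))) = -4396 / 20655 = -0.21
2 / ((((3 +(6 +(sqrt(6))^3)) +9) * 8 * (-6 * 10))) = -1 / 1440 +sqrt(6) / 4320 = -0.00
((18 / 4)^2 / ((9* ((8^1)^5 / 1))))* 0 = 0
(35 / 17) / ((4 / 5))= 175 / 68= 2.57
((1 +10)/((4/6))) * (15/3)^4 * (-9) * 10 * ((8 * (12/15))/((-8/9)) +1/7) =45849375/7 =6549910.71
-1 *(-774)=774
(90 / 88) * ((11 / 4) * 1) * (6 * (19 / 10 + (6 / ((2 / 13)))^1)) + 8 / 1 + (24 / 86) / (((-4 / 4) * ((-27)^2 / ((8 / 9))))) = 1050531499 / 1504656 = 698.19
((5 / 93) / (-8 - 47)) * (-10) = 10 / 1023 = 0.01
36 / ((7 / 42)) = 216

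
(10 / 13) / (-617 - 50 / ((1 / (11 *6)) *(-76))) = -95 / 70837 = -0.00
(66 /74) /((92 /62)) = 1023 /1702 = 0.60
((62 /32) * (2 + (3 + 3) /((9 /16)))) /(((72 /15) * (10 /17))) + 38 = 53789 /1152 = 46.69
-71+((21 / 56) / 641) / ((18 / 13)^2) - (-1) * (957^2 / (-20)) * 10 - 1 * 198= -253758556775 / 553824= -458193.50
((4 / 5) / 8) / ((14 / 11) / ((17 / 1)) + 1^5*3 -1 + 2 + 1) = 187 / 9490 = 0.02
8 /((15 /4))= 32 /15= 2.13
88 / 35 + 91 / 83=3.61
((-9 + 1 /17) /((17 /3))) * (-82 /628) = 9348 /45373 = 0.21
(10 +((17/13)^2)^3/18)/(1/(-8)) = -3571852756/43441281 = -82.22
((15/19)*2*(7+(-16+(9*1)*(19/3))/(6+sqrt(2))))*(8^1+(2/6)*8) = 77440/323 - 6560*sqrt(2)/323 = 211.03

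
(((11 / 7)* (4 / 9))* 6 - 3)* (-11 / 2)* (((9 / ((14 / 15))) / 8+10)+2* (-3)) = -160325 / 4704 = -34.08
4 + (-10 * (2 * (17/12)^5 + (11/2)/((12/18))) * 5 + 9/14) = -426078815/435456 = -978.47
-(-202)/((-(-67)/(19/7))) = 3838/469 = 8.18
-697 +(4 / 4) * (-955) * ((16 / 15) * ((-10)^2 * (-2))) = 609109 / 3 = 203036.33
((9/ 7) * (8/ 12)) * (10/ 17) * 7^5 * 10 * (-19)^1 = -27371400/ 17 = -1610082.35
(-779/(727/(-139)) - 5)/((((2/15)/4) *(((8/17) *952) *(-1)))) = -784845/81424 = -9.64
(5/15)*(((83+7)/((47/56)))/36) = 140/141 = 0.99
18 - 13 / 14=239 / 14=17.07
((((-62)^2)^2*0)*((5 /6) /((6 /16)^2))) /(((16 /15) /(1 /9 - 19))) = 0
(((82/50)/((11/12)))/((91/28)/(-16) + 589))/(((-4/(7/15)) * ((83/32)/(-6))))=1175552/1433524125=0.00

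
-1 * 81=-81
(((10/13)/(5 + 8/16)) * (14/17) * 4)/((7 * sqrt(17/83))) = 160 * sqrt(1411)/41327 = 0.15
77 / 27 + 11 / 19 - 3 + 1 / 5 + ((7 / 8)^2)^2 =12785893 / 10506240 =1.22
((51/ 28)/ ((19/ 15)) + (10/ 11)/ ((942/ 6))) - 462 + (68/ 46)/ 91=-126515142839/ 274710436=-460.54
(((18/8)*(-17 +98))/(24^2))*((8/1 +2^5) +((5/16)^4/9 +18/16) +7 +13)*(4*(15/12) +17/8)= 18495505521/134217728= 137.80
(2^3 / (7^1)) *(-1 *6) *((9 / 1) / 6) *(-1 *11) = 792 / 7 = 113.14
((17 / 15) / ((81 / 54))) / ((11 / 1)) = 34 / 495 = 0.07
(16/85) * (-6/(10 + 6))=-6/85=-0.07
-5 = -5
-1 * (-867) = 867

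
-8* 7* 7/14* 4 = -112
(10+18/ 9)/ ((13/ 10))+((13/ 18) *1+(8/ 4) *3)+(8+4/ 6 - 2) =5293/ 234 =22.62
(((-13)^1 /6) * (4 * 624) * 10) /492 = -13520 /123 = -109.92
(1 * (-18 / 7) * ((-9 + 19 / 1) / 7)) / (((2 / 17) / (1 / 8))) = -765 / 196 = -3.90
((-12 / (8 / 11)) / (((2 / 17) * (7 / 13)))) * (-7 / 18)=2431 / 24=101.29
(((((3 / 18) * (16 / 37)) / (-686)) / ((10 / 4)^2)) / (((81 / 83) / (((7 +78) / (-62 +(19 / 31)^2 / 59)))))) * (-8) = -10240292992 / 54199416325005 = -0.00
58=58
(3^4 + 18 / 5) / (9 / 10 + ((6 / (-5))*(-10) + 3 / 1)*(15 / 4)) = 188 / 127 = 1.48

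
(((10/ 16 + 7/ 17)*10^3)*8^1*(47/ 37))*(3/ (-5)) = -3976200/ 629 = -6321.46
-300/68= -75/17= -4.41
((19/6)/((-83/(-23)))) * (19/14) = 1.19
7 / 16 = 0.44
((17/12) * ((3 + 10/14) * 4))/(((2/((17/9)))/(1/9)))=3757/1701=2.21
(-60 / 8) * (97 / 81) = -485 / 54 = -8.98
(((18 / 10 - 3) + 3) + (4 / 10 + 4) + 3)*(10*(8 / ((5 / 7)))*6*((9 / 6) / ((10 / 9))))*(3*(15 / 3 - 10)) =-125193.60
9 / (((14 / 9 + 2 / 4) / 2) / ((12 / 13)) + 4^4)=3888 / 111073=0.04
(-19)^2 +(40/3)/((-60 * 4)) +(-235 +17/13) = 127.25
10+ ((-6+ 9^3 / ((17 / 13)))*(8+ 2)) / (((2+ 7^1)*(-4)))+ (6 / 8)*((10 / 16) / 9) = -77865 / 544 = -143.13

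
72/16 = 4.50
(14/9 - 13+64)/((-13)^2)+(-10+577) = 862880/1521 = 567.31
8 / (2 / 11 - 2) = -22 / 5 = -4.40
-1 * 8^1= -8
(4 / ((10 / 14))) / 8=7 / 10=0.70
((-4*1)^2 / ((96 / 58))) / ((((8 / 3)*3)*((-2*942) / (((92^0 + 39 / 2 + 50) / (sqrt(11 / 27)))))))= -1363*sqrt(33) / 110528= -0.07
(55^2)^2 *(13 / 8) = 118958125 / 8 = 14869765.62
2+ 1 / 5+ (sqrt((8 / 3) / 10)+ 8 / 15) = 2 * sqrt(15) / 15+ 41 / 15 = 3.25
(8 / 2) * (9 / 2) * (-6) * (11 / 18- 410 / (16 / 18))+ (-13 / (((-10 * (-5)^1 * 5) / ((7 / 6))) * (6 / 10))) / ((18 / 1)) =49748.99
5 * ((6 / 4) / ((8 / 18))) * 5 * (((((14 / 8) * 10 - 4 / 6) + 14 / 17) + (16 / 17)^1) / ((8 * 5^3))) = 17073 / 10880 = 1.57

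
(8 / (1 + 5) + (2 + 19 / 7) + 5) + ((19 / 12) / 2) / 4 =2519 / 224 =11.25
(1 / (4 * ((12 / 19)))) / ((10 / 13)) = 247 / 480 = 0.51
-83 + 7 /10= -823 /10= -82.30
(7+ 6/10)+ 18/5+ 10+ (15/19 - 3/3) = 1994/95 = 20.99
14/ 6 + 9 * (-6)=-155/ 3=-51.67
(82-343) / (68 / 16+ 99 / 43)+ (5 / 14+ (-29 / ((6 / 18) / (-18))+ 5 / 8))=13768775 / 9016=1527.15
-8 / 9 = -0.89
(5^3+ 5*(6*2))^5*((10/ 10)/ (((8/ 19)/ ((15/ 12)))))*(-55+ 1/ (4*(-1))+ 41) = -1173429772359375/ 128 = -9167420096557.62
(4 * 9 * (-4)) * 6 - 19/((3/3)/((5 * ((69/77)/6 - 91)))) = 1196089/154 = 7766.81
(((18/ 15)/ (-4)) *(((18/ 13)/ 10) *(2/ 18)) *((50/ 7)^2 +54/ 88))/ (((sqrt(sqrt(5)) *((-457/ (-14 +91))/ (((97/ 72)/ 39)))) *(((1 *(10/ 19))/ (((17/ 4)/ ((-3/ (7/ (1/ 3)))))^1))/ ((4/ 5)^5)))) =-6975721826 *5^(3/ 4)/ 1357611328125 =-0.02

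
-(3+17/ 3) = -26/ 3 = -8.67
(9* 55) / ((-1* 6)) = -165 / 2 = -82.50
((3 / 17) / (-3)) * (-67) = 67 / 17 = 3.94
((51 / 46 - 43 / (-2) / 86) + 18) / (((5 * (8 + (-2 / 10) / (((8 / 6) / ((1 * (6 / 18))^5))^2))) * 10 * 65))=1797714 / 2414447425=0.00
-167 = -167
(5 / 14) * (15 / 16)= 75 / 224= 0.33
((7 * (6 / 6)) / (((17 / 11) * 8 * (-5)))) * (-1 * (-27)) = -2079 / 680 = -3.06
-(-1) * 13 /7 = 13 /7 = 1.86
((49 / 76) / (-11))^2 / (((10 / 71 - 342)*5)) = -170471 / 84818018560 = -0.00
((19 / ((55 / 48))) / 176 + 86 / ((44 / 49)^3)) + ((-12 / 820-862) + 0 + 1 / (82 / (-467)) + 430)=-2783902897 / 8731360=-318.84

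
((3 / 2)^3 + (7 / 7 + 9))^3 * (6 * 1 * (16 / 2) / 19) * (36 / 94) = 33076161 / 14288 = 2314.96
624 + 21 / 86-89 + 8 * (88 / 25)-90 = 1017819 / 2150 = 473.40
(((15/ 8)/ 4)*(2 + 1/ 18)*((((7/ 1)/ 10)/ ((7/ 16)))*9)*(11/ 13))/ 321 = 407/ 11128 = 0.04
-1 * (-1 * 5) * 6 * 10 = 300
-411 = -411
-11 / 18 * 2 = -11 / 9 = -1.22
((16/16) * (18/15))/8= 0.15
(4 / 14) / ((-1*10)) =-1 / 35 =-0.03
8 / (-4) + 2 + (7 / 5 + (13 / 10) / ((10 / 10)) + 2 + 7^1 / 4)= 129 / 20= 6.45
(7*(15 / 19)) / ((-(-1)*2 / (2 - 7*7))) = -4935 / 38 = -129.87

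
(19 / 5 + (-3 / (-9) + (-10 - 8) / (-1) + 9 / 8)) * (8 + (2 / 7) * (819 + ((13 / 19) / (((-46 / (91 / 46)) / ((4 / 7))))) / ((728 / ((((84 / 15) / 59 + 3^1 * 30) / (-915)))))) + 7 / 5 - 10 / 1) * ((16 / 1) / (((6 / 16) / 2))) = 2771144234163627152 / 5982200665875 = 463231.57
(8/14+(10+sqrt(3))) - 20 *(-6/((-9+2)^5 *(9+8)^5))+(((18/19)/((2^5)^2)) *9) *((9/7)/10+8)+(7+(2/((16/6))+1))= sqrt(3)+45010751587718713/2321444840350720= 21.12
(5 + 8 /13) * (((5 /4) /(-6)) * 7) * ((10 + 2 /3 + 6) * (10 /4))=-319375 /936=-341.21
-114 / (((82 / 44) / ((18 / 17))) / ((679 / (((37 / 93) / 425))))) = -71267704200 / 1517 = -46979369.94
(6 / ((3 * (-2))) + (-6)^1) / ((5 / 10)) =-14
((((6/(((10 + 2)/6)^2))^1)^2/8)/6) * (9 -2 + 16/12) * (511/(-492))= -12775/31488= -0.41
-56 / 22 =-28 / 11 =-2.55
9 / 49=0.18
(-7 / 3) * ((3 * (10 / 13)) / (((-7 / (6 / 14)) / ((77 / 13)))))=330 / 169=1.95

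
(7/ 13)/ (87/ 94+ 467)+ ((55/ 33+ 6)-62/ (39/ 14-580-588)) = 216061846277/ 27983564895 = 7.72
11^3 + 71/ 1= 1402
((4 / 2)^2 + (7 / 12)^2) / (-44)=-625 / 6336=-0.10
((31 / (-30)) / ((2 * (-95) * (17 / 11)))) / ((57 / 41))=13981 / 5523300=0.00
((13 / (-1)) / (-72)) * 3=13 / 24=0.54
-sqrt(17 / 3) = -sqrt(51) / 3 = -2.38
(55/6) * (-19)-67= -241.17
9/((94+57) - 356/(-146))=657/11201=0.06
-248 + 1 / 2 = -495 / 2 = -247.50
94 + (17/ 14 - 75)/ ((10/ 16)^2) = -16606/ 175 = -94.89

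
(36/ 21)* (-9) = -108/ 7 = -15.43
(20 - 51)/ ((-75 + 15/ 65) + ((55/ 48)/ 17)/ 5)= 328848/ 793009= 0.41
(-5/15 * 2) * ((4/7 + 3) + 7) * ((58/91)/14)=-4292/13377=-0.32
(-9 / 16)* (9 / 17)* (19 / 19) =-81 / 272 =-0.30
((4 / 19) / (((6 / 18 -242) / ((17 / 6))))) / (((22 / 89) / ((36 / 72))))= -1513 / 303050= -0.00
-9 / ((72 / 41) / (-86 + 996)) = -4663.75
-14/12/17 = -7/102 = -0.07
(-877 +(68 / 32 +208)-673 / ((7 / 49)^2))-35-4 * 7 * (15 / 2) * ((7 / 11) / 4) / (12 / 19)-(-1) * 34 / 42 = -15583705 / 462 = -33730.96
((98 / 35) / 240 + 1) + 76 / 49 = 2.56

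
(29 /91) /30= 29 /2730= 0.01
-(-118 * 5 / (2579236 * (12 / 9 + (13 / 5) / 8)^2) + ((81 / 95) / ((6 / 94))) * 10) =-64807995752442 / 485166542971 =-133.58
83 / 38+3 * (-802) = -91345 / 38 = -2403.82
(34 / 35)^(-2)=1225 / 1156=1.06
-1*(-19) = 19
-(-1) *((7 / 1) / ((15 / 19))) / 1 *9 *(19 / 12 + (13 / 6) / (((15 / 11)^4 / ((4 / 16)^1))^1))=281173039 / 2025000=138.85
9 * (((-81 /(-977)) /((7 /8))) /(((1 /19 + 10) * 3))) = 36936 /1306249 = 0.03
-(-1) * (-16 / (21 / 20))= -15.24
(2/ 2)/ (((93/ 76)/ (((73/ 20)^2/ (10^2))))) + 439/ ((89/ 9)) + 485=43826891339/ 82770000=529.50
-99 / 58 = -1.71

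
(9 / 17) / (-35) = -9 / 595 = -0.02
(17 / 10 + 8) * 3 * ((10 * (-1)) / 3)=-97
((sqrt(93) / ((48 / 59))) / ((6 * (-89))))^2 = 107911 / 218999808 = 0.00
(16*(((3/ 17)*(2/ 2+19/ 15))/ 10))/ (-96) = -1/ 150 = -0.01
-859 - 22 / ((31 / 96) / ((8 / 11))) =-908.55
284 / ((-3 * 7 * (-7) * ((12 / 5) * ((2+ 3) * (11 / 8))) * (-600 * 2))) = -71 / 727650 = -0.00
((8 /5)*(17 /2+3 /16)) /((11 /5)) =139 /22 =6.32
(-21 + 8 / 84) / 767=-439 / 16107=-0.03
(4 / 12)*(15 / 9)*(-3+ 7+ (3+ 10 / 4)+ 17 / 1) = 265 / 18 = 14.72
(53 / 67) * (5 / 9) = 265 / 603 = 0.44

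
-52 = -52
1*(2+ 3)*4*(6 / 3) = 40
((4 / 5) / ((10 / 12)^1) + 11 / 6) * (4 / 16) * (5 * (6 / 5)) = 419 / 100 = 4.19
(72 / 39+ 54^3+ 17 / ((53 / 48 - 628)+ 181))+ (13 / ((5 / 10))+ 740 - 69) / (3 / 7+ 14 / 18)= 196589150217 / 1243892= 158043.58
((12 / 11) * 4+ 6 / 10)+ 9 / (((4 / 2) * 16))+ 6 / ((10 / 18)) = 28239 / 1760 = 16.04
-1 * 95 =-95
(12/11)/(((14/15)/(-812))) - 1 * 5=-954.09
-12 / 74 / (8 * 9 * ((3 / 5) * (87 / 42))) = -35 / 19314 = -0.00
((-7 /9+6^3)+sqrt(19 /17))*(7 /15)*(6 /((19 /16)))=224*sqrt(323) /1615+433888 /855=509.96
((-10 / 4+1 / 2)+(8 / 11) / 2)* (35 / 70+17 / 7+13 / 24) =-159 / 28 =-5.68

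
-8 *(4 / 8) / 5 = -0.80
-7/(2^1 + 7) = -7/9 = -0.78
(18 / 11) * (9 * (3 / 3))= 162 / 11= 14.73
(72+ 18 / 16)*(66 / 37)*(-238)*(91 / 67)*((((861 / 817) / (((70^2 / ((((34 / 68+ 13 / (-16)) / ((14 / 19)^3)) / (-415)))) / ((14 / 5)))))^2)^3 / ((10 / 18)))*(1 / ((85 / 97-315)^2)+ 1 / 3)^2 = -512494837078412474287857027974878922457539585609211 / 28651769723742265041761630793096978461273387786611772536913920000000000000000000000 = -0.00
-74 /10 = -37 /5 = -7.40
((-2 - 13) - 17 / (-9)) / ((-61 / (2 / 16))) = 59 / 2196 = 0.03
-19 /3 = -6.33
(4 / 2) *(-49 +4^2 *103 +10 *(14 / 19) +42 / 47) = 2870570 / 893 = 3214.52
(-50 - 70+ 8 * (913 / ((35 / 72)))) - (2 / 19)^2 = 188329228 / 12635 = 14905.36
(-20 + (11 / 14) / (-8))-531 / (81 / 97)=-661235 / 1008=-655.99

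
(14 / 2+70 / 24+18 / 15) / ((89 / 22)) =7337 / 2670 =2.75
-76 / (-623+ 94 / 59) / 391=4484 / 14335233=0.00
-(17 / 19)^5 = -1419857 / 2476099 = -0.57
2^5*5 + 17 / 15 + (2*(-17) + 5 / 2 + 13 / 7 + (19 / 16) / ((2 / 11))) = 138.02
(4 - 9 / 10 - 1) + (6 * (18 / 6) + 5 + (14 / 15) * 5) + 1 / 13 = 11639 / 390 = 29.84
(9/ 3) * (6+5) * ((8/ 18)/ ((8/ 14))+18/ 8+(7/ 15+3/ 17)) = 123563/ 1020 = 121.14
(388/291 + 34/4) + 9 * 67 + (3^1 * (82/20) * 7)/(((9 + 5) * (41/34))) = 9269/15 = 617.93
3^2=9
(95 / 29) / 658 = 95 / 19082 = 0.00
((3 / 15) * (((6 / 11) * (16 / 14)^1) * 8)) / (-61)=-384 / 23485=-0.02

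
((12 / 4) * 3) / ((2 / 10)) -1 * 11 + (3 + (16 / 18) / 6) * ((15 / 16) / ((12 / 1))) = 59177 / 1728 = 34.25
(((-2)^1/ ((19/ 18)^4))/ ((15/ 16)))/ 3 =-373248/ 651605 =-0.57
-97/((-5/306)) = 29682/5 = 5936.40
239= 239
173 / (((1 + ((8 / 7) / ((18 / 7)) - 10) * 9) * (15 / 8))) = -1384 / 1275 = -1.09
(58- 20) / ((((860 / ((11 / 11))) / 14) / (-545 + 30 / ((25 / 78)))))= -300181 / 1075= -279.24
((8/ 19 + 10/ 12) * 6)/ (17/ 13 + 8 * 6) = 1859/ 12179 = 0.15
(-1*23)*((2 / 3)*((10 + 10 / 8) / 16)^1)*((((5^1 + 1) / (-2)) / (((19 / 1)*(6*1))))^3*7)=2415 / 1755904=0.00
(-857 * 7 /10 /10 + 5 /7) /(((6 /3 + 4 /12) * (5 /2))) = -10.16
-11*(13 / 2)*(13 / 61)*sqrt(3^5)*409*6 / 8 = -20528937*sqrt(3) / 488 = -72863.04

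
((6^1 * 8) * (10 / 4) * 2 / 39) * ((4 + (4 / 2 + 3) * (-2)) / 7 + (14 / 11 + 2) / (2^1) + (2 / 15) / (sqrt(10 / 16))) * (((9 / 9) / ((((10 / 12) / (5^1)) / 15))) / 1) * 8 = 3072 * sqrt(10) / 13 + 3456000 / 1001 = 4199.82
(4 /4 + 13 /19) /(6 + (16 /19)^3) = 5776 /22625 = 0.26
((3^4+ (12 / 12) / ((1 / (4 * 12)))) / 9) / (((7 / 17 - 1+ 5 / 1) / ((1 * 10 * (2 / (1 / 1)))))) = 2924 / 45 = 64.98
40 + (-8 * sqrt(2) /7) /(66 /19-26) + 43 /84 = 38 * sqrt(2) /749 + 3403 /84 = 40.58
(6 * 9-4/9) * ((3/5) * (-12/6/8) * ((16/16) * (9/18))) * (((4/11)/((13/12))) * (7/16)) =-1687/2860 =-0.59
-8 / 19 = -0.42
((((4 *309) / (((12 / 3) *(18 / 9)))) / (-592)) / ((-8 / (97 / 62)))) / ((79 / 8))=29973 / 5799232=0.01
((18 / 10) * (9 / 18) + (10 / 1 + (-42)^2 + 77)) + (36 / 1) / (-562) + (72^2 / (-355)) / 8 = 369095613 / 199510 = 1850.01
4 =4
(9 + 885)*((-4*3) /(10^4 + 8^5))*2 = -149 /297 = -0.50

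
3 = 3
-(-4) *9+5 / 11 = 401 / 11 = 36.45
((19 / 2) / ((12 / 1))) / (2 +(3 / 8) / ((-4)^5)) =19456 / 49143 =0.40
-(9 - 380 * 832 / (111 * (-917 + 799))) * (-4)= 868084 / 6549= 132.55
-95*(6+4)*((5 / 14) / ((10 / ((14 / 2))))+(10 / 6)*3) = -9975 / 2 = -4987.50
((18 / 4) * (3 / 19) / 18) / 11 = 3 / 836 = 0.00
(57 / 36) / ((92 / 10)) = 0.17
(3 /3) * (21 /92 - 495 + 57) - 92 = -48739 /92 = -529.77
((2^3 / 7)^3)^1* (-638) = -952.35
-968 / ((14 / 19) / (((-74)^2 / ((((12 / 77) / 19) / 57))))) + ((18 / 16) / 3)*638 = -199968821459 / 4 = -49992205364.75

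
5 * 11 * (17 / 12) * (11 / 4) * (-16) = -10285 / 3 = -3428.33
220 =220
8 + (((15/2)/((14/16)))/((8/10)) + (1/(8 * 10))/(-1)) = 10473/560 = 18.70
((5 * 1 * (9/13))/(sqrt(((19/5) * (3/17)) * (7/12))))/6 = 15 * sqrt(11305)/1729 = 0.92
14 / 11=1.27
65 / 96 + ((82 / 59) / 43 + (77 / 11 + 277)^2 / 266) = 9844944397 / 32392416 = 303.93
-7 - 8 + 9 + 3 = -3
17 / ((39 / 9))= 51 / 13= 3.92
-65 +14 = -51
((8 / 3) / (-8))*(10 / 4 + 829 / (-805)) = -789 / 1610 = -0.49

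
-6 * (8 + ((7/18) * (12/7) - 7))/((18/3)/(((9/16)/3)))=-0.31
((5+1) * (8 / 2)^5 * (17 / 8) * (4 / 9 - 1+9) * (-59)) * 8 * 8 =-1248919552 / 3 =-416306517.33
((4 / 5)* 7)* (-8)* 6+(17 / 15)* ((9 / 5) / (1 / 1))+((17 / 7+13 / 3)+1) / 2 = -276023 / 1050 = -262.88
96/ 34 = 2.82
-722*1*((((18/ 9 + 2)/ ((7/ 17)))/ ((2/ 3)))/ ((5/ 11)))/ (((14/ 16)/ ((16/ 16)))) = -6480672/ 245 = -26451.72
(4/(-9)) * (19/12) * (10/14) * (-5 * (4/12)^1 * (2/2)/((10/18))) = 95/63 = 1.51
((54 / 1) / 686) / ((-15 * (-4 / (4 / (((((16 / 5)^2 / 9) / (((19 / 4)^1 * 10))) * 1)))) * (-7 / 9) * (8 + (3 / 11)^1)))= -3809025 / 111867392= -0.03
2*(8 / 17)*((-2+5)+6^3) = 3504 / 17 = 206.12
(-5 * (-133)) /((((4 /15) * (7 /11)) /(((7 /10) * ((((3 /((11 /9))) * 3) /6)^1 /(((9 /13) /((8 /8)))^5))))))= 246909845 /11664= 21168.54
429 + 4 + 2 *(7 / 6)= 1306 / 3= 435.33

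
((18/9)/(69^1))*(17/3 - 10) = -26/207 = -0.13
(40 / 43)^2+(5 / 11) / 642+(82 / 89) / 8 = 2280584789 / 2324259564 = 0.98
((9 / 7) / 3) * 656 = 1968 / 7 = 281.14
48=48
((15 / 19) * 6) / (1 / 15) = 1350 / 19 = 71.05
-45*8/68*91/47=-8190/799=-10.25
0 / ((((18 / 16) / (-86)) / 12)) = 0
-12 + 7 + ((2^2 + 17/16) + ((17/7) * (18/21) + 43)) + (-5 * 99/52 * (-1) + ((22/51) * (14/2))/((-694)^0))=29983147/519792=57.68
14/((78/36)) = 84/13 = 6.46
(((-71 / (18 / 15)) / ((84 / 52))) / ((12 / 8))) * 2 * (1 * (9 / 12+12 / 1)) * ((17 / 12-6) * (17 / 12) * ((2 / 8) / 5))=14671085 / 72576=202.15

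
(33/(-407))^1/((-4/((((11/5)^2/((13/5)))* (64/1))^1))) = 5808/2405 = 2.41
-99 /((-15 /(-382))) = -12606 /5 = -2521.20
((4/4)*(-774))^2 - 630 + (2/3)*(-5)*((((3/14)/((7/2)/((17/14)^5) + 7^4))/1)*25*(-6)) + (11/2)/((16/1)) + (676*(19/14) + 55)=152662946458208335/254684941728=599418.82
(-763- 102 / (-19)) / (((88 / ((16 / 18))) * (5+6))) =-14395 / 20691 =-0.70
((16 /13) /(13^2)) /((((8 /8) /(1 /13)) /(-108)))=-1728 /28561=-0.06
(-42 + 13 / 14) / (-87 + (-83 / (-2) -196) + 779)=-23 / 301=-0.08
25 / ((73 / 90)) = 30.82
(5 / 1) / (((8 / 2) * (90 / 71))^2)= 5041 / 25920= 0.19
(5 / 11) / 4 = 5 / 44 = 0.11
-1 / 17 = -0.06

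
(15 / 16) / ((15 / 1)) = 1 / 16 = 0.06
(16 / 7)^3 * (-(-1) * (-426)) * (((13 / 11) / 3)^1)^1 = -7561216 / 3773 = -2004.03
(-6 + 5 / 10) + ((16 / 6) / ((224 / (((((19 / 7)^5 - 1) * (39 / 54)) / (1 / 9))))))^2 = 6793629159867 / 55365148804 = 122.71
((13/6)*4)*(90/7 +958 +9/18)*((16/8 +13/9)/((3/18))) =1217866/7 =173980.86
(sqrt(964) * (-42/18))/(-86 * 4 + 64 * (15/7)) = 49 * sqrt(241)/2172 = 0.35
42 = 42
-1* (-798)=798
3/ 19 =0.16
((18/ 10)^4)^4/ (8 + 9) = 1853020188851841/ 2593994140625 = 714.35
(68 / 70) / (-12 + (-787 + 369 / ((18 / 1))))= -68 / 54495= -0.00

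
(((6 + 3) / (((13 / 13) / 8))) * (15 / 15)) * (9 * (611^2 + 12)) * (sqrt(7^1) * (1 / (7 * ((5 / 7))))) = 241919784 * sqrt(7) / 5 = 128011917.14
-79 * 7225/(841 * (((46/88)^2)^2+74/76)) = -8129414078720/12557266191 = -647.39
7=7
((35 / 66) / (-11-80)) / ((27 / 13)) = -5 / 1782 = -0.00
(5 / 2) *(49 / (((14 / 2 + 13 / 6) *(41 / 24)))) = 3528 / 451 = 7.82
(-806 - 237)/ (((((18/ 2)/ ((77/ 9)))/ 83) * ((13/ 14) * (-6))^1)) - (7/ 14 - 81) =93829981/ 6318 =14851.22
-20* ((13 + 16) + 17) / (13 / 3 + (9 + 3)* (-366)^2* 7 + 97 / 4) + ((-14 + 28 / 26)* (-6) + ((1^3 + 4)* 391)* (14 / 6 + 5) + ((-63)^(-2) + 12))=14358276937994407 / 995291321661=14426.21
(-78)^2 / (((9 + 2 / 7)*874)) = 1638 / 2185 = 0.75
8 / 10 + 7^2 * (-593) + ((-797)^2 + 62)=3031074 / 5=606214.80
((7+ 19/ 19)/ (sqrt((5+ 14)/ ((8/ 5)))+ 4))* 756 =64512/ 11 - 4032* sqrt(190)/ 11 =812.25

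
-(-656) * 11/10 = 3608/5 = 721.60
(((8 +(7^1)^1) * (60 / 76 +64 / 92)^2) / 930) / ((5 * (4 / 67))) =28220467 / 236801560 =0.12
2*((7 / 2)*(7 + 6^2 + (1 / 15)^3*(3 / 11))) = 3724882 / 12375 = 301.00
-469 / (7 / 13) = -871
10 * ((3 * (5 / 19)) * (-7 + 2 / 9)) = -3050 / 57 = -53.51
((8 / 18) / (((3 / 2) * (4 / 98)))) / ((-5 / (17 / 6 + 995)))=-586726 / 405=-1448.71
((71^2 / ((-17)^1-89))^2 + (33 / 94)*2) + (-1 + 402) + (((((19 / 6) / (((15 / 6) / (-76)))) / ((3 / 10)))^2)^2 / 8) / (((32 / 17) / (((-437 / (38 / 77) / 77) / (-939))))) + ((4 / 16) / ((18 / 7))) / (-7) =56126666878962407765 / 6506916207336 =8625693.81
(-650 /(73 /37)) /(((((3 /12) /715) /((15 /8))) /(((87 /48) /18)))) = -1246691875 /7008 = -177895.53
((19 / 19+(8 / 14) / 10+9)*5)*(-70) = -3520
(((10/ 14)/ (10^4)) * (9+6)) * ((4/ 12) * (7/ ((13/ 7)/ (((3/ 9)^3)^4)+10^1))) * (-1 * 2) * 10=-7/ 138176060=-0.00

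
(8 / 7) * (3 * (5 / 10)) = 12 / 7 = 1.71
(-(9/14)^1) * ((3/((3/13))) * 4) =-234/7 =-33.43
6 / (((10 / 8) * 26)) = 12 / 65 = 0.18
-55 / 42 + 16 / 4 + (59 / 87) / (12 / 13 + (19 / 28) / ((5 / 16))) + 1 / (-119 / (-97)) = 18098601 / 4859008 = 3.72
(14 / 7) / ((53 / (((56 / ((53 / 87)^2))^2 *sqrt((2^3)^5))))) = 45993136766976 *sqrt(2) / 418195493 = 155535.20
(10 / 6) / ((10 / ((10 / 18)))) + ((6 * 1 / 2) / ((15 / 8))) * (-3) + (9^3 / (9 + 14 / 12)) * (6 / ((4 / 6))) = 10551289 / 16470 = 640.64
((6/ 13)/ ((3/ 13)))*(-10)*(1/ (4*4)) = -1.25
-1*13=-13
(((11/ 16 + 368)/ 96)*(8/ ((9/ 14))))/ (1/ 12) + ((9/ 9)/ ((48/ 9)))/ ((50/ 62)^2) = 51642197/ 90000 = 573.80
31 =31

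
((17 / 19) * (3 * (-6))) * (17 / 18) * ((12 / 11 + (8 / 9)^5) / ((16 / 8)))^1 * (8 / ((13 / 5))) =-6179028080 / 160436133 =-38.51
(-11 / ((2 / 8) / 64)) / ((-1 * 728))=352 / 91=3.87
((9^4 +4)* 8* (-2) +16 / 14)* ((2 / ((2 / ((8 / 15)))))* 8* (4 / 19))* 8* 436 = -656544956416 / 1995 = -329095216.25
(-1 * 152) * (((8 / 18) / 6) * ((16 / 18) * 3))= -2432 / 81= -30.02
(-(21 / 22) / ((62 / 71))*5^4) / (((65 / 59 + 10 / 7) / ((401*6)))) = -92598368625 / 142538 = -649639.88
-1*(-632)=632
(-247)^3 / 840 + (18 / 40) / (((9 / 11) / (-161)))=-3028721 / 168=-18028.10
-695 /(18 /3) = -695 /6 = -115.83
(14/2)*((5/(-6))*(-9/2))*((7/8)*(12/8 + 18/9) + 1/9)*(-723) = -3854795/64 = -60231.17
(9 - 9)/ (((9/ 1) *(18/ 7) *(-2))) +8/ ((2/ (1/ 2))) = 2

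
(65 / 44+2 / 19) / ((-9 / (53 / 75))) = -2597 / 20900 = -0.12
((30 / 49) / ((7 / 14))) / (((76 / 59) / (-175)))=-22125 / 133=-166.35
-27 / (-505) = 0.05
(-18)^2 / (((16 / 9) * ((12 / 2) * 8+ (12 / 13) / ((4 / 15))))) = 3159 / 892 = 3.54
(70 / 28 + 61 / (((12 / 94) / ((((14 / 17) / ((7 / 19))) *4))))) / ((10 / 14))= 3052273 / 510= 5984.85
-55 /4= -13.75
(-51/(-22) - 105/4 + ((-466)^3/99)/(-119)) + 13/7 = 403738537/47124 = 8567.58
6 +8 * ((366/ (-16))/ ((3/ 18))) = -1092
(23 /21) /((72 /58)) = 667 /756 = 0.88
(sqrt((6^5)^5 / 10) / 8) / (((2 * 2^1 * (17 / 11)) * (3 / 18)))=4489613568 * sqrt(15) / 85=204567042.11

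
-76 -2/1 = -78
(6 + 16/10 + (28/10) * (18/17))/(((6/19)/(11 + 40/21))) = 2311901/5355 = 431.73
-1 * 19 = -19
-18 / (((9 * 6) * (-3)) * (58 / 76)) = 38 / 261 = 0.15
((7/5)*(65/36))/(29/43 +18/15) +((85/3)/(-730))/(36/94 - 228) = 16326172/12104787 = 1.35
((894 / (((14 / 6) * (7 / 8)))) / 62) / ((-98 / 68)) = -364752 / 74431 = -4.90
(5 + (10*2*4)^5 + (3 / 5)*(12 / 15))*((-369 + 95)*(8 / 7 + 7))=-1279426562139666 / 175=-7311008926512.38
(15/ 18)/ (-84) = -5/ 504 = -0.01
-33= -33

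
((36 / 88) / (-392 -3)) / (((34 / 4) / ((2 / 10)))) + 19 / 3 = 7017148 / 1107975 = 6.33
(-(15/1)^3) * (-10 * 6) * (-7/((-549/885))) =139387500/61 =2285040.98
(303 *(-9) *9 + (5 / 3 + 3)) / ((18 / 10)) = -368075 / 27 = -13632.41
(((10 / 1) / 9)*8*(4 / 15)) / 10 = 32 / 135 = 0.24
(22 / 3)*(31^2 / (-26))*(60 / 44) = -4805 / 13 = -369.62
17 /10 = 1.70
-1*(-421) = 421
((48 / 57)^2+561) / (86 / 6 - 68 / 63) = 12774951 / 301435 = 42.38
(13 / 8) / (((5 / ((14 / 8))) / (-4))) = -91 / 40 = -2.28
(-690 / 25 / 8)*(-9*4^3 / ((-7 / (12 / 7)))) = -119232 / 245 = -486.66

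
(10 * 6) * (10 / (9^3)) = 200 / 243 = 0.82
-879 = -879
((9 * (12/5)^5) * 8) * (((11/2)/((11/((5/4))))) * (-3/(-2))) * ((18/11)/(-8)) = -7558272/6875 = -1099.39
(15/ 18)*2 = 5/ 3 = 1.67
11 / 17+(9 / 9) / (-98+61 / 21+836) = 171506 / 264503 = 0.65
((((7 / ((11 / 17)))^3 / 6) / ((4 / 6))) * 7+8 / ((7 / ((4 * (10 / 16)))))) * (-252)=-744113439 / 1331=-559063.44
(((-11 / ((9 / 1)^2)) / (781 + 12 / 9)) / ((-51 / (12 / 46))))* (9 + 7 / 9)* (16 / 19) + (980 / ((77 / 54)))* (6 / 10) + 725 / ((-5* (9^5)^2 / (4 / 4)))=275766556354607187835 / 668746046390103693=412.36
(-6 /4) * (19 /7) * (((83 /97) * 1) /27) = -1577 /12222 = -0.13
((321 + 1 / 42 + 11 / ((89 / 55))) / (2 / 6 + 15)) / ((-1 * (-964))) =1225397 / 55252624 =0.02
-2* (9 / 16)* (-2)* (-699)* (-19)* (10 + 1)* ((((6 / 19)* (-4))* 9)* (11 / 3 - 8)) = 16193034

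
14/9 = 1.56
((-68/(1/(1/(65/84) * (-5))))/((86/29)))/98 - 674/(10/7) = -9201187/19565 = -470.29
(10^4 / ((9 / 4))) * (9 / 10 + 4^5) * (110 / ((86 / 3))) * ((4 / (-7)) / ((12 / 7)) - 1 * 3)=-22547800000 / 387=-58263049.10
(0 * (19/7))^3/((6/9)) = 0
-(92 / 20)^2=-529 / 25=-21.16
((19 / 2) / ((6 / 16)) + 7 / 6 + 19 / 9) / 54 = 515 / 972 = 0.53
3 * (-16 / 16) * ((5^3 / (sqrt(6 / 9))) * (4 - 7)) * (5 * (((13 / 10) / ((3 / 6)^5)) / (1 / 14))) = 1638000 * sqrt(6) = 4012264.20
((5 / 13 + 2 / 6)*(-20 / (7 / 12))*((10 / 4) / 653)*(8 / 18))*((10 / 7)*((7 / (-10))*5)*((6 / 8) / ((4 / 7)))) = 7000 / 25467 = 0.27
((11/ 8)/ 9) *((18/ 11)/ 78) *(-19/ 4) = -19/ 1248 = -0.02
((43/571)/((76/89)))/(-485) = -3827/21047060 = -0.00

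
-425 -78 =-503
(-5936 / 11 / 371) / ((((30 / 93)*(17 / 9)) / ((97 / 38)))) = -108252 / 17765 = -6.09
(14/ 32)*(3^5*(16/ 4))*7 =11907/ 4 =2976.75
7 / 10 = 0.70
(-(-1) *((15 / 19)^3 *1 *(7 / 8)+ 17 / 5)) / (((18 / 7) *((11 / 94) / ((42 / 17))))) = 2420335547 / 76957980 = 31.45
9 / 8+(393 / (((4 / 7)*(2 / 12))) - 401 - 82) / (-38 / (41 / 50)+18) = -84615 / 664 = -127.43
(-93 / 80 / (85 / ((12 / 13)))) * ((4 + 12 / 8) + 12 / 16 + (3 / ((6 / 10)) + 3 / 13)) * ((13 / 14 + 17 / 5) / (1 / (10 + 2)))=-151405767 / 20111000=-7.53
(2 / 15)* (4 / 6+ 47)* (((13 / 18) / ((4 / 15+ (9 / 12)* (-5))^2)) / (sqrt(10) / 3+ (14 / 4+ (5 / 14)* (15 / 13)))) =218996960 / 2100289697 - 55979560* sqrt(10) / 6300869091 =0.08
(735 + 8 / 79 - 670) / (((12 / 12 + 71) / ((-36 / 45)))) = -5143 / 7110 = -0.72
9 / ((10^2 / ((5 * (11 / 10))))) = 0.50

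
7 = 7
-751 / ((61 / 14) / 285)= -2996490 / 61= -49122.79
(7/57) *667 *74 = 345506/57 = 6061.51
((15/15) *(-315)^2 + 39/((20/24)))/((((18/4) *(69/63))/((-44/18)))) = -16986508/345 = -49236.26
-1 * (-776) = 776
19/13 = 1.46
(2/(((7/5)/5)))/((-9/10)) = -500/63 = -7.94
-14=-14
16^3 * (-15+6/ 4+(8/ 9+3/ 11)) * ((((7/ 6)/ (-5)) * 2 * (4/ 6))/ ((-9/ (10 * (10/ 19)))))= -1400913920/ 152361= -9194.70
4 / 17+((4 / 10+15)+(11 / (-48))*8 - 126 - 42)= -78641 / 510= -154.20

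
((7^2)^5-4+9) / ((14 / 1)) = 141237627 / 7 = 20176803.86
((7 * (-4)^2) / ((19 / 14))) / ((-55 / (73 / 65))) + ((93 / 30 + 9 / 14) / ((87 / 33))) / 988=-7143501 / 4242700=-1.68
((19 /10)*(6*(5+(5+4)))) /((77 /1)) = 2.07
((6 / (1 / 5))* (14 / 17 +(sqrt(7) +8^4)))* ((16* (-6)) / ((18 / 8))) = -89146880 / 17 -1280* sqrt(7) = -5247320.68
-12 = -12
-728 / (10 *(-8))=91 / 10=9.10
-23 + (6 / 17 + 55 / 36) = -21.12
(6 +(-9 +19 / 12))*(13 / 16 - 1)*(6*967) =49317 / 32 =1541.16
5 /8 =0.62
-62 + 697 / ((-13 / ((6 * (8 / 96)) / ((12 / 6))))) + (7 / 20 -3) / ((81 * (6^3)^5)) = -746656106431611569 / 9902095775170560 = -75.40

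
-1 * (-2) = 2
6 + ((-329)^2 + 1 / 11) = 1190718 / 11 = 108247.09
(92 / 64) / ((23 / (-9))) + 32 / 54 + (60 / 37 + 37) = 617809 / 15984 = 38.65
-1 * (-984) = 984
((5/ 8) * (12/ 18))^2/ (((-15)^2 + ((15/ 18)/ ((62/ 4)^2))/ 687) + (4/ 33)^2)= 665708725/ 862814864624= 0.00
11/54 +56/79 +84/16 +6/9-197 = -1622537/8532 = -190.17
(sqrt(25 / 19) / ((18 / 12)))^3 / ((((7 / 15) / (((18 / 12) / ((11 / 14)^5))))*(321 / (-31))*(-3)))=5954480000*sqrt(19) / 167964758379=0.15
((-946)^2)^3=716715535644767296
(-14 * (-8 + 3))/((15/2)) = 28/3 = 9.33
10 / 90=1 / 9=0.11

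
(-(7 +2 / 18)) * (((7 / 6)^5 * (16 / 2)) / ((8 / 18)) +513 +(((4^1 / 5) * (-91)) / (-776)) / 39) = -462542636 / 117855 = -3924.68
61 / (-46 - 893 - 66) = -61 / 1005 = -0.06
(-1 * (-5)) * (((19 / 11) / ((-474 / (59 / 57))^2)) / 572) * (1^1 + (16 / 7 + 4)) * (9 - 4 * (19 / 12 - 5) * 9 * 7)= 0.00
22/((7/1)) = 3.14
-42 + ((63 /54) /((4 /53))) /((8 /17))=-1757 /192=-9.15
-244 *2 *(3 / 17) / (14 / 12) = -8784 / 119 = -73.82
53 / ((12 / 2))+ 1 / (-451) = 23897 / 2706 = 8.83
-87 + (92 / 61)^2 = -315263 / 3721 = -84.73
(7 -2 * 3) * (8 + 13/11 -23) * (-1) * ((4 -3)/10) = 76/55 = 1.38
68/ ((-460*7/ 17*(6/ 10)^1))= -289/ 483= -0.60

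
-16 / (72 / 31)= -62 / 9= -6.89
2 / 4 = 1 / 2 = 0.50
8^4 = 4096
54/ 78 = 9/ 13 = 0.69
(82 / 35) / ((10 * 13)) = 41 / 2275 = 0.02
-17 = -17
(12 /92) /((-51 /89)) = -89 /391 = -0.23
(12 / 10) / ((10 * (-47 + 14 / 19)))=-19 / 7325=-0.00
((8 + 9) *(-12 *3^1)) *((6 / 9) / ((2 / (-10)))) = 2040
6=6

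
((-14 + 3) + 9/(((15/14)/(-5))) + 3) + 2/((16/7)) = -393/8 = -49.12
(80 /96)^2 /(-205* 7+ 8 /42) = -175 /361572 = -0.00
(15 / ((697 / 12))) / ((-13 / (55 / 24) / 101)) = -4.60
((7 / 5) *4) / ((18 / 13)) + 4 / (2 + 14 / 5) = 4.88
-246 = -246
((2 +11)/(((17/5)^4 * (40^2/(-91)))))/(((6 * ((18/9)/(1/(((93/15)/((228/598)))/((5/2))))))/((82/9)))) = -44305625/68602144896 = -0.00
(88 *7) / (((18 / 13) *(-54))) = -2002 / 243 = -8.24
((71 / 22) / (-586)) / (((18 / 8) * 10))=-71 / 290070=-0.00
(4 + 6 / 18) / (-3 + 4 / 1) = 4.33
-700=-700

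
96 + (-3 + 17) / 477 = 45806 / 477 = 96.03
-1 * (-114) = 114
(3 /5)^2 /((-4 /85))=-7.65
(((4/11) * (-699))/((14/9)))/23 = -12582/1771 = -7.10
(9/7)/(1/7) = 9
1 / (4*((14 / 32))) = 4 / 7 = 0.57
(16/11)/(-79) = -16/869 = -0.02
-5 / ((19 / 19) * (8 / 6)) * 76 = -285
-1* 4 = -4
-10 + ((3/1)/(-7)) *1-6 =-115/7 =-16.43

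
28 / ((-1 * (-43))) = 28 / 43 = 0.65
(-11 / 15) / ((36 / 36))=-11 / 15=-0.73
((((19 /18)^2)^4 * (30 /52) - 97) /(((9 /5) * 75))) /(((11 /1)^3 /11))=-9179195709019 /1560095818744320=-0.01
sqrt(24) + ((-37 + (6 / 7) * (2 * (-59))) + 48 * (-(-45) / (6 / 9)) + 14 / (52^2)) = 2 * sqrt(6) + 29356025 / 9464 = 3106.76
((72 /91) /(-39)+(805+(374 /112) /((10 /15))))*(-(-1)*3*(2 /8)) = 45994395 /75712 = 607.49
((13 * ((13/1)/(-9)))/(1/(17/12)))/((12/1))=-2873/1296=-2.22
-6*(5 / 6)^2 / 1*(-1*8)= 100 / 3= 33.33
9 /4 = 2.25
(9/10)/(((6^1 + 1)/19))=171/70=2.44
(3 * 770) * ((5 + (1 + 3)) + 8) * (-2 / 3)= -26180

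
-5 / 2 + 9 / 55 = -257 / 110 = -2.34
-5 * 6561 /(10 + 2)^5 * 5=-675 /1024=-0.66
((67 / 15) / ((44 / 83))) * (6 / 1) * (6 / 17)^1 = 16683 / 935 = 17.84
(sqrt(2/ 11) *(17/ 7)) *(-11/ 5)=-17 *sqrt(22)/ 35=-2.28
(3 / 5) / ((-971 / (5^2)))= -15 / 971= -0.02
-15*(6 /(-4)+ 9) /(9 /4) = -50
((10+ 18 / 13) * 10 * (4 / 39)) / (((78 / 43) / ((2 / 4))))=63640 / 19773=3.22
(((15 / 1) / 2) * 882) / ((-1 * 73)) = -6615 / 73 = -90.62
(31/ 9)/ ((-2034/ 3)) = -0.01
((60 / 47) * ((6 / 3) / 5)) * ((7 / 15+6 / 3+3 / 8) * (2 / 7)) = 682 / 1645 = 0.41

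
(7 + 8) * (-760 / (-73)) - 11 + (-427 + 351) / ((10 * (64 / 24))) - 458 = -315.69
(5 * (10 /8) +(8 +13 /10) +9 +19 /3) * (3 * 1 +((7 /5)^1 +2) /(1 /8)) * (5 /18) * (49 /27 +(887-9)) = 1329344053 /5832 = 227939.65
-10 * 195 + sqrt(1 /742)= -1950 + sqrt(742) /742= -1949.96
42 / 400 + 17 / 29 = 4009 / 5800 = 0.69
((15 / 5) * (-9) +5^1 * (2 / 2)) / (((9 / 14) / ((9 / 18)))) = -154 / 9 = -17.11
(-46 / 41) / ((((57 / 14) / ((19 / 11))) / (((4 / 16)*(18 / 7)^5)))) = -14486688 / 1082851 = -13.38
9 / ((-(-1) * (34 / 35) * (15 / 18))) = 189 / 17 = 11.12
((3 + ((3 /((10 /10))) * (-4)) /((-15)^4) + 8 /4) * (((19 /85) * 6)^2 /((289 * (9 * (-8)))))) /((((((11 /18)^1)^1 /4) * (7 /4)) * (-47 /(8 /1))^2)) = -262091776 /5595983765625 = -0.00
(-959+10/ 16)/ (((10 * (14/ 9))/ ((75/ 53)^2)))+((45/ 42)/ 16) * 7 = -38666715/ 314608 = -122.90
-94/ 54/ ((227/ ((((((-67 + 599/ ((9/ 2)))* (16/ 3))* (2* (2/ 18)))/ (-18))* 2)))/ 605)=541402400/ 13404123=40.39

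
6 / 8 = 3 / 4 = 0.75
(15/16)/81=5/432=0.01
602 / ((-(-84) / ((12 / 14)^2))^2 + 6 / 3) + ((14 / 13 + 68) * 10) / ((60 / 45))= 792557679 / 1529671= 518.12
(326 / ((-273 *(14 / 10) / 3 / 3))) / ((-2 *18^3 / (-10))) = -4075 / 619164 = -0.01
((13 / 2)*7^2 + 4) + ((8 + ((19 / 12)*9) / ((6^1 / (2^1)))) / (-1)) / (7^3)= 322.46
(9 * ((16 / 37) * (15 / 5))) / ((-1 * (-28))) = 108 / 259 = 0.42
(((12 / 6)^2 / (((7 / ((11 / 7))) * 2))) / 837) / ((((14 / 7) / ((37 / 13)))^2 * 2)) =15059 / 27724788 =0.00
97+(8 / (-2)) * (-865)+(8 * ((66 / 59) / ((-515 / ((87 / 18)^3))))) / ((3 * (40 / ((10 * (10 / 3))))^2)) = 10503980659 / 2953422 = 3556.55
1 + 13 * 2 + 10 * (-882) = -8793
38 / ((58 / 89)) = 1691 / 29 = 58.31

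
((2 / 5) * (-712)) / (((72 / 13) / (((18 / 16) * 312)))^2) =-22877361 / 20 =-1143868.05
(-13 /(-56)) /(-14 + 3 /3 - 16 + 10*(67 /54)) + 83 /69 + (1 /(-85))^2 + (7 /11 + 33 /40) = 364635295007 /137576947200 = 2.65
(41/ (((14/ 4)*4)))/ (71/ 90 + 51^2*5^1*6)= 0.00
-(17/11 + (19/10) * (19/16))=-6691/1760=-3.80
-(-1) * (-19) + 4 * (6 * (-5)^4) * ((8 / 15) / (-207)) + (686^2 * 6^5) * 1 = 757486368739 / 207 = 3659354438.35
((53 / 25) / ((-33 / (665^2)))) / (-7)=133931 / 33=4058.52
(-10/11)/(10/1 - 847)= 10/9207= 0.00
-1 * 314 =-314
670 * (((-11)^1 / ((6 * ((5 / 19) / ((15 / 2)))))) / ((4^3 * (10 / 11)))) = -154033 / 256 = -601.69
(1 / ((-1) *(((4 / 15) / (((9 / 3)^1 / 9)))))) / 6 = -5 / 24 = -0.21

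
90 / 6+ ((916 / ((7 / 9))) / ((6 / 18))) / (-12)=-1956 / 7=-279.43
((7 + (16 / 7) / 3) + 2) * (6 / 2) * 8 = 1640 / 7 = 234.29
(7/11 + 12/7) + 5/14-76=-11287/154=-73.29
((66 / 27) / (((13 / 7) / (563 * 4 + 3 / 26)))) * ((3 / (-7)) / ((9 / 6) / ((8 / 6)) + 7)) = -156.36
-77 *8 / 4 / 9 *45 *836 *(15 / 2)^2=-36209250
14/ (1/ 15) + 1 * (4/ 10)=1052/ 5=210.40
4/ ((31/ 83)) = 332/ 31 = 10.71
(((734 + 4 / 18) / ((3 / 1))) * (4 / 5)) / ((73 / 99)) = 290752 / 1095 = 265.53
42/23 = 1.83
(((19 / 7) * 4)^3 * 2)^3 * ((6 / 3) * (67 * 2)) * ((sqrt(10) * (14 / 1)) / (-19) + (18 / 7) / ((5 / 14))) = 6529044254654289936384 / 201768035 - 19090772674427748352 * sqrt(10) / 5764801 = 21886930289155.74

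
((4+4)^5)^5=37778931862957161709568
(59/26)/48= 59/1248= 0.05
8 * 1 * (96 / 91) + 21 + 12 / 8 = 5631 / 182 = 30.94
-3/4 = -0.75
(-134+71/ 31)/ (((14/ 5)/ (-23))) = 1081.90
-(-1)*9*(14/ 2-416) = -3681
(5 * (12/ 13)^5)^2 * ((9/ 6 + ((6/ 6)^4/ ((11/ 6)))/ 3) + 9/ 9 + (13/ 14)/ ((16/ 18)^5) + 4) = 93.82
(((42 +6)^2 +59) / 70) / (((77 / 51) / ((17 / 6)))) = 682907 / 10780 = 63.35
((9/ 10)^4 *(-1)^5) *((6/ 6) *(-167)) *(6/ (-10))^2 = 9861183/ 250000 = 39.44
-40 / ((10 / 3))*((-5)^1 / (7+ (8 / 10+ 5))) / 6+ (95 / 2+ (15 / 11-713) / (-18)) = 278203 / 3168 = 87.82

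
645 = 645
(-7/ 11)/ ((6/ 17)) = -119/ 66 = -1.80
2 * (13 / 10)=13 / 5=2.60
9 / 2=4.50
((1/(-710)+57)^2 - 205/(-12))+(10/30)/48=59268786121/18147600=3265.93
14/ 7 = 2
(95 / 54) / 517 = 95 / 27918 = 0.00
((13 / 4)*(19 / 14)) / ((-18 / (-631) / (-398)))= -31015543 / 504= -61538.78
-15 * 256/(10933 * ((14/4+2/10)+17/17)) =-38400/513851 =-0.07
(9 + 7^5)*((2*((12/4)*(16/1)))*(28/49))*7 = 6457344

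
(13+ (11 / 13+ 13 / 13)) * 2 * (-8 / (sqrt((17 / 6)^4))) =-111168 / 3757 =-29.59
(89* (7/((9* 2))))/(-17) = -623/306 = -2.04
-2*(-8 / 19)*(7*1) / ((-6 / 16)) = -896 / 57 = -15.72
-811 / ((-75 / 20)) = 216.27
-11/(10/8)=-44/5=-8.80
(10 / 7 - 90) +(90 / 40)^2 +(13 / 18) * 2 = -82721 / 1008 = -82.06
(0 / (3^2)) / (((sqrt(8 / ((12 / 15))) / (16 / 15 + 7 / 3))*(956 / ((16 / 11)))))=0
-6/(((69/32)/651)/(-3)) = 124992/23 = 5434.43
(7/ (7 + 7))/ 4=1/ 8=0.12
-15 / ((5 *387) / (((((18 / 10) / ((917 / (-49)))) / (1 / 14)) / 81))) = 98 / 760455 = 0.00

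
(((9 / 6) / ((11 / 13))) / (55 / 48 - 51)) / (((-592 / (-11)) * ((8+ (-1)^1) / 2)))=-117 / 619787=-0.00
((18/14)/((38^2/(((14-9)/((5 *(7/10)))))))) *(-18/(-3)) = 135/17689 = 0.01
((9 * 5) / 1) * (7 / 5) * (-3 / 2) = -94.50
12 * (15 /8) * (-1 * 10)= -225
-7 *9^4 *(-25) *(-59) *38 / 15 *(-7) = 1201297230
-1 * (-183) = 183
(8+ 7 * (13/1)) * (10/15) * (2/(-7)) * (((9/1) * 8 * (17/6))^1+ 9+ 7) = -29040/7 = -4148.57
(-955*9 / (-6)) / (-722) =-1.98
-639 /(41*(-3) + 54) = 213 /23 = 9.26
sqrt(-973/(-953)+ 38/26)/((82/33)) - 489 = -489+ 33* sqrt(95259021)/507949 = -488.37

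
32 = 32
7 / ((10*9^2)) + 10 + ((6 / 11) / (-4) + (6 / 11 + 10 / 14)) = 347152 / 31185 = 11.13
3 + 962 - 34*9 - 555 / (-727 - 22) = 494146 / 749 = 659.74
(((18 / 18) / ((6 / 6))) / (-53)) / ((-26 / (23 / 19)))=23 / 26182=0.00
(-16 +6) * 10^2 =-1000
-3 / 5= -0.60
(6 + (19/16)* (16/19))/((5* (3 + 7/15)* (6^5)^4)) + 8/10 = 253493651844366371/316867064805457920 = 0.80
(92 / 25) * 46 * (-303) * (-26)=33339696 / 25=1333587.84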